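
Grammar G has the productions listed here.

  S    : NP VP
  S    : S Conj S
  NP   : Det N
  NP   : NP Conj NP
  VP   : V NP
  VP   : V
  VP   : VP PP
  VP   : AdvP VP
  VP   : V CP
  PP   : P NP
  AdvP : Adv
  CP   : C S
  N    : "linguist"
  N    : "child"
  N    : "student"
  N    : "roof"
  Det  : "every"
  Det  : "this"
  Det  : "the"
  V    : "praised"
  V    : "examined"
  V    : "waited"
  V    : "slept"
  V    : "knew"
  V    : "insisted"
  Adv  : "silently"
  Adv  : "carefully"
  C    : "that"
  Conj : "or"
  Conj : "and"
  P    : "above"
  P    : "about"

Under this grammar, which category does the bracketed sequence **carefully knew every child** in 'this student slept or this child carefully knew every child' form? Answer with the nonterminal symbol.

S
  S
    NP
      Det: this
      N: student
    VP
      V: slept
  Conj: or
  S
    NP
      Det: this
      N: child
    VP
      AdvP
        Adv: carefully
      VP
        V: knew
        NP
          Det: every
          N: child
The span 'carefully knew every child' is the VP node built by VP → AdvP VP.

VP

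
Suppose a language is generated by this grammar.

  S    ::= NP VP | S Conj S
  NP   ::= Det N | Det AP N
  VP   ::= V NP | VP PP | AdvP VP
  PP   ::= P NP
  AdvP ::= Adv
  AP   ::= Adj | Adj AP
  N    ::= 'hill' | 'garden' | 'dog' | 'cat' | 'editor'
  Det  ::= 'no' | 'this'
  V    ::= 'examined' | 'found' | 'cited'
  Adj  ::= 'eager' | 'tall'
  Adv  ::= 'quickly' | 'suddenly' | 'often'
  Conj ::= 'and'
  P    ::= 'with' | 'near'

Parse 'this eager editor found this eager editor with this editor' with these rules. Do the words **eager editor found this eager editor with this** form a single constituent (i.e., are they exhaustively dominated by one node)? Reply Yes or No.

[S [NP [Det this] [AP [Adj eager]] [N editor]] [VP [VP [V found] [NP [Det this] [AP [Adj eager]] [N editor]]] [PP [P with] [NP [Det this] [N editor]]]]]
The smallest constituent containing 'eager editor found this eager editor with this' is the S spanning 'this eager editor found this eager editor with this editor'; no single node in the tree dominates exactly the given words.

No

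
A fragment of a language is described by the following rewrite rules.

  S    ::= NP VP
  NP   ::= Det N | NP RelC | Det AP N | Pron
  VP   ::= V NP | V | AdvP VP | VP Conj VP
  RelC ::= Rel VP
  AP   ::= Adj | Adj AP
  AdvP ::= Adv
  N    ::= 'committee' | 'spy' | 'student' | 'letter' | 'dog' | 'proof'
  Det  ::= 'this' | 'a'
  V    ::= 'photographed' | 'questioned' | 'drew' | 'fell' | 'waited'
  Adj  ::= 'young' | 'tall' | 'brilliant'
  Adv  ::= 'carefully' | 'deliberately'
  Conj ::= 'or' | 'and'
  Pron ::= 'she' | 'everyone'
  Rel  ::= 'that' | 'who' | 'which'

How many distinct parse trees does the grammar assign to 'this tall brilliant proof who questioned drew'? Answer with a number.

[S [NP [NP [Det this] [AP [Adj tall] [AP [Adj brilliant]]] [N proof]] [RelC [Rel who] [VP [V questioned]]]] [VP [V drew]]]
No rule offers an alternative attachment or grouping for any span, so this is the only derivation.

1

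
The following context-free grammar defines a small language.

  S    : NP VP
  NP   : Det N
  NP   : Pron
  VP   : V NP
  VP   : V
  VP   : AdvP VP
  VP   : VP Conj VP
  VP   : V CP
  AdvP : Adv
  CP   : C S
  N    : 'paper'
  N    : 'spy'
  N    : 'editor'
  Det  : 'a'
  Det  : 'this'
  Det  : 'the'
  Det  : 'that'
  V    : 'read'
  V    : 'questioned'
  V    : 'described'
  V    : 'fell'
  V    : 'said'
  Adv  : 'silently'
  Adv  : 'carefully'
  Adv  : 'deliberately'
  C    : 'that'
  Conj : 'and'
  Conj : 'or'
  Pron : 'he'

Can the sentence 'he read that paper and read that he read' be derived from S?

Grammatical

[S [NP [Pron he]] [VP [VP [V read] [NP [Det that] [N paper]]] [Conj and] [VP [V read] [CP [C that] [S [NP [Pron he]] [VP [V read]]]]]]]
Every word is introduced by a lexical rule and the phrasal rules combine the resulting categories into a single S.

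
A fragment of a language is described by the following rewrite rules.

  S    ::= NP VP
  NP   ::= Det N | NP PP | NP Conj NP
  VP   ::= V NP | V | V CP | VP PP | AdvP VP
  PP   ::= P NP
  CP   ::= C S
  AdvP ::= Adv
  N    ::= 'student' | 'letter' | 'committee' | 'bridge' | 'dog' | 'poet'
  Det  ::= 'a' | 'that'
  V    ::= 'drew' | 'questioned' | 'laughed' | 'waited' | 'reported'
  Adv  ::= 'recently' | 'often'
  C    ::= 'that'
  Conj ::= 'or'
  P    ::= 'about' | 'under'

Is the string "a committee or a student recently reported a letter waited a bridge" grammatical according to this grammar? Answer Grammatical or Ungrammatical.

Ungrammatical

For S → NP VP, every NP-prefix leaves a non-VP remainder: after 'a committee' the remainder is not a VP; after 'a committee or a student' the remainder is not a VP.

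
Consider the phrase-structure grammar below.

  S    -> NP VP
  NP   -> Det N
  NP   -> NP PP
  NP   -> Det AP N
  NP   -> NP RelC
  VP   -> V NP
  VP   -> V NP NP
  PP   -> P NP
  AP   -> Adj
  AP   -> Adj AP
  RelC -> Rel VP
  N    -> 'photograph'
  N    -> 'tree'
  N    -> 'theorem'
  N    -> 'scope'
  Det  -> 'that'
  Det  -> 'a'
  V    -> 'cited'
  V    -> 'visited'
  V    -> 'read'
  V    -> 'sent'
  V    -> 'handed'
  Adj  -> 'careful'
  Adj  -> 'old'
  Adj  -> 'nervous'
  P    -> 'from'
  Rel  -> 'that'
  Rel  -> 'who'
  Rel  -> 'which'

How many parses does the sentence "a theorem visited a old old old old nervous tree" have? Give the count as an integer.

1

[S [NP [Det a] [N theorem]] [VP [V visited] [NP [Det a] [AP [Adj old] [AP [Adj old] [AP [Adj old] [AP [Adj old] [AP [Adj nervous]]]]]] [N tree]]]]
No rule offers an alternative attachment or grouping for any span, so this is the only derivation.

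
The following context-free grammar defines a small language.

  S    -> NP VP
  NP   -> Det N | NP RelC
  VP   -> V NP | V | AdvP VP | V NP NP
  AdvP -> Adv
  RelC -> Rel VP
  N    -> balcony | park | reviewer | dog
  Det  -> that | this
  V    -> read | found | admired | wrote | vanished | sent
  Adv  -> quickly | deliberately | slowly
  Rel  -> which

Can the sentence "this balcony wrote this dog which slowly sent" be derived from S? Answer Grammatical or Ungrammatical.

S
  NP
    Det: this
    N: balcony
  VP
    V: wrote
    NP
      NP
        Det: this
        N: dog
      RelC
        Rel: which
        VP
          AdvP
            Adv: slowly
          VP
            V: sent
The bracketing above is licensed at every node by one of the given productions, with S at the root.

Grammatical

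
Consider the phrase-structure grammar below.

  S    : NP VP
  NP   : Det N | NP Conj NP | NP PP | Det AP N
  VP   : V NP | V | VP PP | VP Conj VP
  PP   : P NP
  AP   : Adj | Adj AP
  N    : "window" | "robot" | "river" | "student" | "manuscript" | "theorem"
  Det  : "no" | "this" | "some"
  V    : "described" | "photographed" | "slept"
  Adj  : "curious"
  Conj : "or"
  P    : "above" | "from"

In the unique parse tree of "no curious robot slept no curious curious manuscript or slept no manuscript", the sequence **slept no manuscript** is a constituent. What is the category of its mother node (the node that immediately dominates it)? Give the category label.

VP

S
  NP
    Det: no
    AP
      Adj: curious
    N: robot
  VP
    VP
      V: slept
      NP
        Det: no
        AP
          Adj: curious
          AP
            Adj: curious
        N: manuscript
    Conj: or
    VP
      V: slept
      NP
        Det: no
        N: manuscript
The span 'slept no manuscript' is the VP node built by VP → V NP.
Its mother is the VP built by VP → VP Conj VP.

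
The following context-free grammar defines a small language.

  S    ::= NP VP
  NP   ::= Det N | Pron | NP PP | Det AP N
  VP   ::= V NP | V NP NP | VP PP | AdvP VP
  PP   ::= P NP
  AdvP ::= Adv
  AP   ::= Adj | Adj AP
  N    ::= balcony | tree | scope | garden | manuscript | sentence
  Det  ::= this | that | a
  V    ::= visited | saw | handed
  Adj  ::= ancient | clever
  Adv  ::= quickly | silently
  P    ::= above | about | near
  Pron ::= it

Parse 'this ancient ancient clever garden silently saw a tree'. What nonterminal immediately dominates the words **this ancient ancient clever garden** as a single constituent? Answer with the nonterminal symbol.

S
  NP
    Det: this
    AP
      Adj: ancient
      AP
        Adj: ancient
        AP
          Adj: clever
    N: garden
  VP
    AdvP
      Adv: silently
    VP
      V: saw
      NP
        Det: a
        N: tree
The span 'this ancient ancient clever garden' is the NP node built by NP → Det AP N.

NP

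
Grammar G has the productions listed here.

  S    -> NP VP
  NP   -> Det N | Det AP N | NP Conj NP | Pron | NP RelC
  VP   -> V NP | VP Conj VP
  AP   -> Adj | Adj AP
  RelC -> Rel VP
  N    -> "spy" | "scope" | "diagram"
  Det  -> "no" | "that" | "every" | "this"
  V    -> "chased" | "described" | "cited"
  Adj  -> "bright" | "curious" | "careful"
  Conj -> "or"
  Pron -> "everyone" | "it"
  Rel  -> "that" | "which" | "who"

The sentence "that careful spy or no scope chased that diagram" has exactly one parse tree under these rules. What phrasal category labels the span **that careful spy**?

S
  NP
    NP
      Det: that
      AP
        Adj: careful
      N: spy
    Conj: or
    NP
      Det: no
      N: scope
  VP
    V: chased
    NP
      Det: that
      N: diagram
The span 'that careful spy' is the NP node built by NP → Det AP N.

NP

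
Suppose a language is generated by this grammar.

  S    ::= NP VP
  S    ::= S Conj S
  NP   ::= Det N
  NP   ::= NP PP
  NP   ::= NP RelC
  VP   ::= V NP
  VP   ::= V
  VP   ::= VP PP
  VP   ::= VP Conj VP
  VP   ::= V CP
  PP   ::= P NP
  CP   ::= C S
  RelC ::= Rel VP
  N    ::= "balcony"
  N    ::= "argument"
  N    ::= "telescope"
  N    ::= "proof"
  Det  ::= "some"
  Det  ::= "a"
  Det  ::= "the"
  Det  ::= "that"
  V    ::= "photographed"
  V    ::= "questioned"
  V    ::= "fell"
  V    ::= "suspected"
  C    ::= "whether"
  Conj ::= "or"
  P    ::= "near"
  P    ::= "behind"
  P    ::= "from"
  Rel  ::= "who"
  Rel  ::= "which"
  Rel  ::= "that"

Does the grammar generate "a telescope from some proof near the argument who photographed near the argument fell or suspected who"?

For S → NP VP, every NP-prefix leaves a non-VP remainder: after 'a telescope' the remainder is not a VP; after 'a telescope from some proof' the remainder is not a VP; after 'a telescope from some proof near the argument' the remainder is not a VP (and 2 more). The alternative S rule S → S Conj S likewise has no satisfying split.

Ungrammatical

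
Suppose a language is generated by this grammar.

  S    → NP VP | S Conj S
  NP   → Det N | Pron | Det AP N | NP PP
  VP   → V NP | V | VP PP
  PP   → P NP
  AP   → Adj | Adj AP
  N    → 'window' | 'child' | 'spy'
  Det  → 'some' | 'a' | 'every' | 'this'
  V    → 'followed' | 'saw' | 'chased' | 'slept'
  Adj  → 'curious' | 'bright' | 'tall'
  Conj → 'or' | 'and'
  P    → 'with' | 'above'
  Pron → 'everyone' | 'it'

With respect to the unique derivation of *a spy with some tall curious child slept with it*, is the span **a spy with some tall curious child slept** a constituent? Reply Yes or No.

No

[S [NP [NP [Det a] [N spy]] [PP [P with] [NP [Det some] [AP [Adj tall] [AP [Adj curious]]] [N child]]]] [VP [VP [V slept]] [PP [P with] [NP [Pron it]]]]]
The smallest constituent containing 'a spy with some tall curious child slept' is the S spanning 'a spy with some tall curious child slept with it'; no single node in the tree dominates exactly the given words.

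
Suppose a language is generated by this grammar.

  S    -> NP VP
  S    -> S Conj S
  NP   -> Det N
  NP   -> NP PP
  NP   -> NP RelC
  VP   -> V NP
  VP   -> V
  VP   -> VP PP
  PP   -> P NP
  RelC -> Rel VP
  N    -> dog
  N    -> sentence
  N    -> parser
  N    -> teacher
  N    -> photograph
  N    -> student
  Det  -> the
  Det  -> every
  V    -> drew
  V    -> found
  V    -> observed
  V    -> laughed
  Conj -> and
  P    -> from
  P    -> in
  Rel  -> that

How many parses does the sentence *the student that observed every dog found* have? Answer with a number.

1

[S [NP [NP [Det the] [N student]] [RelC [Rel that] [VP [V observed] [NP [Det every] [N dog]]]]] [VP [V found]]]
No rule offers an alternative attachment or grouping for any span, so this is the only derivation.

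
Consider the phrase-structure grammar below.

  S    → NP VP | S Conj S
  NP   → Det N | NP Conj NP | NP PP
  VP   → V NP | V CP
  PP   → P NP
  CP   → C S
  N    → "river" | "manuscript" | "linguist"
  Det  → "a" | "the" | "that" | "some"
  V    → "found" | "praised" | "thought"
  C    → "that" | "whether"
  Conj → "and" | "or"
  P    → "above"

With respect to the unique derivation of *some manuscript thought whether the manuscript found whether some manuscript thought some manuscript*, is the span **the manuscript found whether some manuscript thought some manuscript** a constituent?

Yes

[S [NP [Det some] [N manuscript]] [VP [V thought] [CP [C whether] [S [NP [Det the] [N manuscript]] [VP [V found] [CP [C whether] [S [NP [Det some] [N manuscript]] [VP [V thought] [NP [Det some] [N manuscript]]]]]]]]]]
The words 'the manuscript found whether some manuscript thought some manuscript' are exhaustively dominated by a single S node (built by S → NP VP), so they form a constituent.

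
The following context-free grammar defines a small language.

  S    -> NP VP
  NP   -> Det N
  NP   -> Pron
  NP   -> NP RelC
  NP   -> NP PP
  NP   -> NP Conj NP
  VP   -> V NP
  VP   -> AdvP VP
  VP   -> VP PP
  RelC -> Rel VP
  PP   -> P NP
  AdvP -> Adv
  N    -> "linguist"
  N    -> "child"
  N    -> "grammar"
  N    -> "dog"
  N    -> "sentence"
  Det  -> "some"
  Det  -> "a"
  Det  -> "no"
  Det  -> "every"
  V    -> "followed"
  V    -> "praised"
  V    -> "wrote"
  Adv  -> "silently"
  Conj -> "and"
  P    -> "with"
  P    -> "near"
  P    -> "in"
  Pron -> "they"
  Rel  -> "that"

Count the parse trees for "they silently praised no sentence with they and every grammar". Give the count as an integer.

Two of the 4 distinct bracketings:
[S [NP [Pron they]] [VP [AdvP [Adv silently]] [VP [V praised] [NP [NP [Det no] [N sentence]] [PP [P with] [NP [NP [Pron they]] [Conj and] [NP [Det every] [N grammar]]]]]]]]
[S [NP [Pron they]] [VP [AdvP [Adv silently]] [VP [V praised] [NP [NP [NP [Det no] [N sentence]] [PP [P with] [NP [Pron they]]]] [Conj and] [NP [Det every] [N grammar]]]]]]
The trees differ in how a recursive rule is bracketed over the same span.

4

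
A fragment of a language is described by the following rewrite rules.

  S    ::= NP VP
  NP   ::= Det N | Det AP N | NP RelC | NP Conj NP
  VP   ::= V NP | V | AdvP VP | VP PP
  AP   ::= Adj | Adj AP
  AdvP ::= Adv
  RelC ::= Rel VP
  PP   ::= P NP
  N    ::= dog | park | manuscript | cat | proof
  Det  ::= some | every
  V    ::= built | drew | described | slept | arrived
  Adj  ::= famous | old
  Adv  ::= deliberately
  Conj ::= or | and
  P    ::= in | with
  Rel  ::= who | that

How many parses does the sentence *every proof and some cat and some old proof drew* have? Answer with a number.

2

The two bracketings:
[S [NP [NP [Det every] [N proof]] [Conj and] [NP [NP [Det some] [N cat]] [Conj and] [NP [Det some] [AP [Adj old]] [N proof]]]] [VP [V drew]]]
[S [NP [NP [NP [Det every] [N proof]] [Conj and] [NP [Det some] [N cat]]] [Conj and] [NP [Det some] [AP [Adj old]] [N proof]]] [VP [V drew]]]
The trees differ in how a recursive rule is bracketed over the same span.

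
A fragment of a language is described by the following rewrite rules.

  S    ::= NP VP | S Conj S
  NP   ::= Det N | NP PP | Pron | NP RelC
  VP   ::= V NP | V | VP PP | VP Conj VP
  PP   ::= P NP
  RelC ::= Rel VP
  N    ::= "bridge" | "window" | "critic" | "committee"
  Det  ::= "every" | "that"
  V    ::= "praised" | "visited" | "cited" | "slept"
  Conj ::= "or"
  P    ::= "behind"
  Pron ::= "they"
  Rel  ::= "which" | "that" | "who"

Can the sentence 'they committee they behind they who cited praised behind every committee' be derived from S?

Ungrammatical

A Pron word can never sit immediately before an N word in any string this grammar generates, so the substring 'they committee' rules out a derivation.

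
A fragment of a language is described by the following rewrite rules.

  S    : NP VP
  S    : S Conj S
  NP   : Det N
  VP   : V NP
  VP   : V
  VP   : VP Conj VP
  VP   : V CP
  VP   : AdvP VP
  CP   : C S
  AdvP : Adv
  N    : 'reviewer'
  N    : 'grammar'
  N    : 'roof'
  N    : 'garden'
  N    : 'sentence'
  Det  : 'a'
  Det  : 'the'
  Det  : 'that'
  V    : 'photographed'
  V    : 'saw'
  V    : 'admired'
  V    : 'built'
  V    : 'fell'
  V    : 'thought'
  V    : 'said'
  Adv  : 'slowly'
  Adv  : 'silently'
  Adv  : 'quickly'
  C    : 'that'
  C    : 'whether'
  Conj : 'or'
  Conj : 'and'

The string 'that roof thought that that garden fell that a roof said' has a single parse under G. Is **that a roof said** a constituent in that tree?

[S [NP [Det that] [N roof]] [VP [V thought] [CP [C that] [S [NP [Det that] [N garden]] [VP [V fell] [CP [C that] [S [NP [Det a] [N roof]] [VP [V said]]]]]]]]]
The words 'that a roof said' are exhaustively dominated by a single CP node (built by CP → C S), so they form a constituent.

Yes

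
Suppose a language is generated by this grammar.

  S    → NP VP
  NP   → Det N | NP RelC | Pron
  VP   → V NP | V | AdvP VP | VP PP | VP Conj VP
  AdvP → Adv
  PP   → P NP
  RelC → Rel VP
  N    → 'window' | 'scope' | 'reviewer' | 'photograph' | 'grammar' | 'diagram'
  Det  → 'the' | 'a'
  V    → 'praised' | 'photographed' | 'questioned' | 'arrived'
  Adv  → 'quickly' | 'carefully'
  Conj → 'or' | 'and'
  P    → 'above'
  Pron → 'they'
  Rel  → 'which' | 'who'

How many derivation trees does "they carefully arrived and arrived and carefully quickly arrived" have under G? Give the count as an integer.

5

Two of the 5 distinct bracketings:
[S [NP [Pron they]] [VP [AdvP [Adv carefully]] [VP [VP [V arrived]] [Conj and] [VP [VP [V arrived]] [Conj and] [VP [AdvP [Adv carefully]] [VP [AdvP [Adv quickly]] [VP [V arrived]]]]]]]]
[S [NP [Pron they]] [VP [AdvP [Adv carefully]] [VP [VP [VP [V arrived]] [Conj and] [VP [V arrived]]] [Conj and] [VP [AdvP [Adv carefully]] [VP [AdvP [Adv quickly]] [VP [V arrived]]]]]]]
The trees differ in how a recursive rule is bracketed over the same span.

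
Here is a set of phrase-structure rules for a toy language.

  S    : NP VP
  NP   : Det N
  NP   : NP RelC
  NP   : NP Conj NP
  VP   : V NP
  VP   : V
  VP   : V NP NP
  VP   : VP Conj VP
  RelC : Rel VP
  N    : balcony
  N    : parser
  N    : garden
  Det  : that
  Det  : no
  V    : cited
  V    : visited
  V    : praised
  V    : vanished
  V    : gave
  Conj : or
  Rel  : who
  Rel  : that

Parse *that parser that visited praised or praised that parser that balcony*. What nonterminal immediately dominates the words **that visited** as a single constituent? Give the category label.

[S [NP [NP [Det that] [N parser]] [RelC [Rel that] [VP [V visited]]]] [VP [VP [V praised]] [Conj or] [VP [V praised] [NP [Det that] [N parser]] [NP [Det that] [N balcony]]]]]
The span 'that visited' is the RelC node built by RelC → Rel VP.

RelC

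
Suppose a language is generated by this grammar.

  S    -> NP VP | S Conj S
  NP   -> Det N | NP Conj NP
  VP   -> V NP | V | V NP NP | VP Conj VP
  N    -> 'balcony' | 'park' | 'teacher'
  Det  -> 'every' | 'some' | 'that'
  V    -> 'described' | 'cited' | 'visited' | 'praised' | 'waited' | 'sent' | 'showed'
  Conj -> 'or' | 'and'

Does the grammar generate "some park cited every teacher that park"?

S
  NP
    Det: some
    N: park
  VP
    V: cited
    NP
      Det: every
      N: teacher
    NP
      Det: that
      N: park
The bracketing above is licensed at every node by one of the given productions, with S at the root.

Grammatical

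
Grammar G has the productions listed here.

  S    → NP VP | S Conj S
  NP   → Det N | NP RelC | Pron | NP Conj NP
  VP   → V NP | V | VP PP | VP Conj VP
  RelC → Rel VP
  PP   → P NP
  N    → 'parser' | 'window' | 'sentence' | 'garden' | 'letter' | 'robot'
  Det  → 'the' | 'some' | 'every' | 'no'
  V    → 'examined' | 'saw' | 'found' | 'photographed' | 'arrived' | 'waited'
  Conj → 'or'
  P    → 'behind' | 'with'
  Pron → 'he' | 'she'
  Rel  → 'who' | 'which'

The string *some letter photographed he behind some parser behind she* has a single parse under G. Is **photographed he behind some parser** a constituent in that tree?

Yes

[S [NP [Det some] [N letter]] [VP [VP [VP [V photographed] [NP [Pron he]]] [PP [P behind] [NP [Det some] [N parser]]]] [PP [P behind] [NP [Pron she]]]]]
The words 'photographed he behind some parser' are exhaustively dominated by a single VP node (built by VP → VP PP), so they form a constituent.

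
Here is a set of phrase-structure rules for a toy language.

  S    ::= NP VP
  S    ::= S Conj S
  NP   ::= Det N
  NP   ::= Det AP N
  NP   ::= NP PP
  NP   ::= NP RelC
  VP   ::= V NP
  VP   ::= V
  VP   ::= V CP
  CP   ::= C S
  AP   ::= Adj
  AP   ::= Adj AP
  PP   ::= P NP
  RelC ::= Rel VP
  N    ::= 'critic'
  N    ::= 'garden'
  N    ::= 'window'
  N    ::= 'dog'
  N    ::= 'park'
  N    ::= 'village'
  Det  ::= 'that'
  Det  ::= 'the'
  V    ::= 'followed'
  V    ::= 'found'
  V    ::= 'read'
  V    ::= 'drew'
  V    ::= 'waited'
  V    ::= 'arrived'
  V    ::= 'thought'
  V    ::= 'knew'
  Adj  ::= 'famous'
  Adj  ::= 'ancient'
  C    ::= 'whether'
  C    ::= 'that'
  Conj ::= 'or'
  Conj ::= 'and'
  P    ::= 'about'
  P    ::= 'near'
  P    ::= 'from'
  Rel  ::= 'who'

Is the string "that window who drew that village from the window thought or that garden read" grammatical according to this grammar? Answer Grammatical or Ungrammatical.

[S [S [NP [NP [NP [Det that] [N window]] [RelC [Rel who] [VP [V drew] [NP [Det that] [N village]]]]] [PP [P from] [NP [Det the] [N window]]]] [VP [V thought]]] [Conj or] [S [NP [Det that] [N garden]] [VP [V read]]]]
The bracketing above is licensed at every node by one of the given productions, with S at the root.

Grammatical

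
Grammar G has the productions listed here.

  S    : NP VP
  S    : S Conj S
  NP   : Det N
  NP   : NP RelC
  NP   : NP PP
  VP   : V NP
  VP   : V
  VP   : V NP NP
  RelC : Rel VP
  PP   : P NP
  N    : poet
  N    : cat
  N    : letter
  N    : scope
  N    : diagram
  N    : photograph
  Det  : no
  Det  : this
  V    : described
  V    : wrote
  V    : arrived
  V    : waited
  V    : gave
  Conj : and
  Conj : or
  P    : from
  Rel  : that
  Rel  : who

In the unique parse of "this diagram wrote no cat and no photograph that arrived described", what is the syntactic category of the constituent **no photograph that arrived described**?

S

[S [S [NP [Det this] [N diagram]] [VP [V wrote] [NP [Det no] [N cat]]]] [Conj and] [S [NP [NP [Det no] [N photograph]] [RelC [Rel that] [VP [V arrived]]]] [VP [V described]]]]
The span 'no photograph that arrived described' is the S node built by S → NP VP.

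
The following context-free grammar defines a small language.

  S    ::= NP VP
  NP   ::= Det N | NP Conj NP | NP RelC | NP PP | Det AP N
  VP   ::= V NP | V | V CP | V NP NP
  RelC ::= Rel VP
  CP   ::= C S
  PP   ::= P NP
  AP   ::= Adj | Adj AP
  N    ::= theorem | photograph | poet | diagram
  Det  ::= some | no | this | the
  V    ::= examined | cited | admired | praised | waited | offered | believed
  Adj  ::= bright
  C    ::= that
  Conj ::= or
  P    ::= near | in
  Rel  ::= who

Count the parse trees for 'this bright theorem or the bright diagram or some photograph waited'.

The two bracketings:
[S [NP [NP [Det this] [AP [Adj bright]] [N theorem]] [Conj or] [NP [NP [Det the] [AP [Adj bright]] [N diagram]] [Conj or] [NP [Det some] [N photograph]]]] [VP [V waited]]]
[S [NP [NP [NP [Det this] [AP [Adj bright]] [N theorem]] [Conj or] [NP [Det the] [AP [Adj bright]] [N diagram]]] [Conj or] [NP [Det some] [N photograph]]] [VP [V waited]]]
The trees differ in how a recursive rule is bracketed over the same span.

2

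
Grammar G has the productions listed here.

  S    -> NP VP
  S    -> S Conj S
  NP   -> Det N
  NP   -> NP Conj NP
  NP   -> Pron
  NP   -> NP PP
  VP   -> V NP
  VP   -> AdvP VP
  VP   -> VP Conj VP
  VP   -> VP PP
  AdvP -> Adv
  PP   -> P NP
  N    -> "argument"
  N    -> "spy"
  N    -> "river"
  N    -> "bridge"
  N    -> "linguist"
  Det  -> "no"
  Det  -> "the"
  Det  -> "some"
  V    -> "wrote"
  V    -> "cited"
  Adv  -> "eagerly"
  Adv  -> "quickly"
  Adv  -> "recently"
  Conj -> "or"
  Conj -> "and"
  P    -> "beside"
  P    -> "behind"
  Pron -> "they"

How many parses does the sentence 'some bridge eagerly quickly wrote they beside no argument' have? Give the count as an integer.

4

Two of the 4 distinct bracketings:
[S [NP [Det some] [N bridge]] [VP [AdvP [Adv eagerly]] [VP [AdvP [Adv quickly]] [VP [V wrote] [NP [NP [Pron they]] [PP [P beside] [NP [Det no] [N argument]]]]]]]]
[S [NP [Det some] [N bridge]] [VP [AdvP [Adv eagerly]] [VP [AdvP [Adv quickly]] [VP [VP [V wrote] [NP [Pron they]]] [PP [P beside] [NP [Det no] [N argument]]]]]]]
The difference turns on whether NP → NP PP is used at the relevant span, versus an alternative expansion of NP.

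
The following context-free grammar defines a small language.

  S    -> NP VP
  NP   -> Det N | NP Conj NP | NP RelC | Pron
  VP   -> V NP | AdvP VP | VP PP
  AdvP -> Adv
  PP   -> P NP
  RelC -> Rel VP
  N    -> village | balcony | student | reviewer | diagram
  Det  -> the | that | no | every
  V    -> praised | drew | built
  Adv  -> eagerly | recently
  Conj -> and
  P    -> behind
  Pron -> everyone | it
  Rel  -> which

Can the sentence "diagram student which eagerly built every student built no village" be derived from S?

An N word can never sit immediately before an N word in any string this grammar generates, so the substring 'diagram student' rules out a derivation.

Ungrammatical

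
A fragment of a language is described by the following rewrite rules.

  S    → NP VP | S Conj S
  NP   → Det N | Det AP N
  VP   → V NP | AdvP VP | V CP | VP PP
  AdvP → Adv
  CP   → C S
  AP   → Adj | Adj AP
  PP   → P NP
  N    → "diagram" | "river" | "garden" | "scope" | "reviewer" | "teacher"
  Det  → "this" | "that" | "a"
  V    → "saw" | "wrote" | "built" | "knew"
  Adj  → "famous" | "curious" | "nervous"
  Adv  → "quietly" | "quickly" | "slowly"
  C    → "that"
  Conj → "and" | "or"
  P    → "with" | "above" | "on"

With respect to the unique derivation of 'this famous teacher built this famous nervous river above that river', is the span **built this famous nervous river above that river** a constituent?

[S [NP [Det this] [AP [Adj famous]] [N teacher]] [VP [VP [V built] [NP [Det this] [AP [Adj famous] [AP [Adj nervous]]] [N river]]] [PP [P above] [NP [Det that] [N river]]]]]
The words 'built this famous nervous river above that river' are exhaustively dominated by a single VP node (built by VP → VP PP), so they form a constituent.

Yes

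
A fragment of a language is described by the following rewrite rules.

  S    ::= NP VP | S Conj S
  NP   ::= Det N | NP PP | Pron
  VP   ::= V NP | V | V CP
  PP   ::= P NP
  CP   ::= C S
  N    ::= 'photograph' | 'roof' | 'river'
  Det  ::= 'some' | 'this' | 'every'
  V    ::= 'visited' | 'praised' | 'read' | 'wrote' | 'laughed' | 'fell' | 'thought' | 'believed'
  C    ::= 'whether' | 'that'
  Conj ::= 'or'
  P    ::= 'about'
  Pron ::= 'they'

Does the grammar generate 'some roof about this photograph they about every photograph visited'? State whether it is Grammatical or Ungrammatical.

Ungrammatical

An N word can never sit immediately before a Pron word in any string this grammar generates, so the substring 'photograph they' rules out a derivation.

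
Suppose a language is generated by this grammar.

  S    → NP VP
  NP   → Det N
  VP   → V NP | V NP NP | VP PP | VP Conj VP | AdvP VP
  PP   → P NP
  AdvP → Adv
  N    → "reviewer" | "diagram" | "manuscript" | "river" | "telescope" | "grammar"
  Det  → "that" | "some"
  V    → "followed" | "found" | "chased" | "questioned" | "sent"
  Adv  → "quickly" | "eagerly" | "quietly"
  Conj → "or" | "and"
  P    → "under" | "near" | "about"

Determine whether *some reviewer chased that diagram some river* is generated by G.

[S [NP [Det some] [N reviewer]] [VP [V chased] [NP [Det that] [N diagram]] [NP [Det some] [N river]]]]
Every word is introduced by a lexical rule and the phrasal rules combine the resulting categories into a single S.

Grammatical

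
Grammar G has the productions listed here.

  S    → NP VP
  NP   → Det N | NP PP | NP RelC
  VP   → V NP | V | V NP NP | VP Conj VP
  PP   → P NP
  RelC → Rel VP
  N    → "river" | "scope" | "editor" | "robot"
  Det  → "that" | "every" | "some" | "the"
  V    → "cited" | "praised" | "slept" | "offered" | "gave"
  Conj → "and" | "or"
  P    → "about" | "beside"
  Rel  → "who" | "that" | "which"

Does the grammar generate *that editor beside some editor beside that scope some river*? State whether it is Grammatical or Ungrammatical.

For S → NP VP, every NP-prefix leaves a non-VP remainder: after 'that editor' the remainder is not a VP; after 'that editor beside some editor' the remainder is not a VP; after 'that editor beside some editor beside that scope' the remainder is not a VP.

Ungrammatical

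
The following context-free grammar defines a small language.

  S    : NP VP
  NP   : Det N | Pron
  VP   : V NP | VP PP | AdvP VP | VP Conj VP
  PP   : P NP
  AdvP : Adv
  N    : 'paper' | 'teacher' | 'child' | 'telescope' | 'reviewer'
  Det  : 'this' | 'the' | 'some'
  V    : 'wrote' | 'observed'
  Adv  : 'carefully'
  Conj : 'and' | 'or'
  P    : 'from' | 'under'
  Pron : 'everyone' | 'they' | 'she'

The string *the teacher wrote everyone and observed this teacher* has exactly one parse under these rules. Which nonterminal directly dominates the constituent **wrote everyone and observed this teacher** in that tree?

S
  NP
    Det: the
    N: teacher
  VP
    VP
      V: wrote
      NP
        Pron: everyone
    Conj: and
    VP
      V: observed
      NP
        Det: this
        N: teacher
The span 'wrote everyone and observed this teacher' is the VP node built by VP → VP Conj VP.
Its mother is the S built by S → NP VP.

S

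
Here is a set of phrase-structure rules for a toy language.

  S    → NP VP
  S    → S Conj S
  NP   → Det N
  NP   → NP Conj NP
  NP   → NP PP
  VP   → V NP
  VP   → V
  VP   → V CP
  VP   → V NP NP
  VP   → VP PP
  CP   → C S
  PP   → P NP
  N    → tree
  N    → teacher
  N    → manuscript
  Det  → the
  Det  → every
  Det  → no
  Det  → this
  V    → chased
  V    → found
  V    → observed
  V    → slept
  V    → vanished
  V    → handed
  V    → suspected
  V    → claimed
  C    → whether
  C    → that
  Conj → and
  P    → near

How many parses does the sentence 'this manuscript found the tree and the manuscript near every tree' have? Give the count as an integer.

3

Two of the 3 distinct bracketings:
[S [NP [Det this] [N manuscript]] [VP [V found] [NP [NP [Det the] [N tree]] [Conj and] [NP [NP [Det the] [N manuscript]] [PP [P near] [NP [Det every] [N tree]]]]]]]
[S [NP [Det this] [N manuscript]] [VP [V found] [NP [NP [NP [Det the] [N tree]] [Conj and] [NP [Det the] [N manuscript]]] [PP [P near] [NP [Det every] [N tree]]]]]]
The trees differ in how a recursive rule is bracketed over the same span.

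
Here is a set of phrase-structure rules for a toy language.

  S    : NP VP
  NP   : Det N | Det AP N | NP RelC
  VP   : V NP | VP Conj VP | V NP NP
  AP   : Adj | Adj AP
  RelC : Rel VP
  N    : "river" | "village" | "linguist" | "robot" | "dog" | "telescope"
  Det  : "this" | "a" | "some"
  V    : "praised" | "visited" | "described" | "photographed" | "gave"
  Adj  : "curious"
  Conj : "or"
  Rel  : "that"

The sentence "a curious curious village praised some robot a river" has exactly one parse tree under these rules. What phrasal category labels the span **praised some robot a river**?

VP

[S [NP [Det a] [AP [Adj curious] [AP [Adj curious]]] [N village]] [VP [V praised] [NP [Det some] [N robot]] [NP [Det a] [N river]]]]
The span 'praised some robot a river' is the VP node built by VP → V NP NP.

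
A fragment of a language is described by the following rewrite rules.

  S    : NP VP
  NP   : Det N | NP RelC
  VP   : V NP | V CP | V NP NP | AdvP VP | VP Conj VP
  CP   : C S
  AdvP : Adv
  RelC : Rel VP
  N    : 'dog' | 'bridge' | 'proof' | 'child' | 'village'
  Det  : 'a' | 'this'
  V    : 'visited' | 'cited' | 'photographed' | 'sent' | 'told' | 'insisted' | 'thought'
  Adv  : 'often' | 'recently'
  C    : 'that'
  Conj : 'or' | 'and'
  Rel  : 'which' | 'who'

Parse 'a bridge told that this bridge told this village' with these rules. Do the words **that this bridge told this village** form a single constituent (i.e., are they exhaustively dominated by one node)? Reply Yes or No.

[S [NP [Det a] [N bridge]] [VP [V told] [CP [C that] [S [NP [Det this] [N bridge]] [VP [V told] [NP [Det this] [N village]]]]]]]
The words 'that this bridge told this village' are exhaustively dominated by a single CP node (built by CP → C S), so they form a constituent.

Yes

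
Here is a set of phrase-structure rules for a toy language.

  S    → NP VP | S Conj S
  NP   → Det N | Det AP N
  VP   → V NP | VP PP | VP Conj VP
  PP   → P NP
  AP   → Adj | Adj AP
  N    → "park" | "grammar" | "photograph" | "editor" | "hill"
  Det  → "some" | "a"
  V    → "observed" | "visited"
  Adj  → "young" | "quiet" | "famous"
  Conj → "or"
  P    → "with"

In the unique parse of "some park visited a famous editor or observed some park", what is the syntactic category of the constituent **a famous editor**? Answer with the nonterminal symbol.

NP

[S [NP [Det some] [N park]] [VP [VP [V visited] [NP [Det a] [AP [Adj famous]] [N editor]]] [Conj or] [VP [V observed] [NP [Det some] [N park]]]]]
The span 'a famous editor' is the NP node built by NP → Det AP N.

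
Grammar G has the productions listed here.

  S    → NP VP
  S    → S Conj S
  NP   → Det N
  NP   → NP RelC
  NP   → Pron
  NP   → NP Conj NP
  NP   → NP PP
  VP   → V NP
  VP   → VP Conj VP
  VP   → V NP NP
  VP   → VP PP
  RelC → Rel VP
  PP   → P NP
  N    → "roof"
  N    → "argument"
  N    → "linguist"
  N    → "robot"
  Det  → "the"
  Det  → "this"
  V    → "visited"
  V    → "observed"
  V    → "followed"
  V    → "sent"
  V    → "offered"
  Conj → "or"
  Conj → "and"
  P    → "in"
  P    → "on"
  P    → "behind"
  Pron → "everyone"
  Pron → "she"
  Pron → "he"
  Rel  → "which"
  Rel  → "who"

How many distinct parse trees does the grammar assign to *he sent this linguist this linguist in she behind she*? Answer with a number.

Two of the 5 distinct bracketings:
[S [NP [Pron he]] [VP [V sent] [NP [Det this] [N linguist]] [NP [NP [Det this] [N linguist]] [PP [P in] [NP [NP [Pron she]] [PP [P behind] [NP [Pron she]]]]]]]]
[S [NP [Pron he]] [VP [V sent] [NP [Det this] [N linguist]] [NP [NP [NP [Det this] [N linguist]] [PP [P in] [NP [Pron she]]]] [PP [P behind] [NP [Pron she]]]]]]
The trees differ in how a recursive rule is bracketed over the same span.

5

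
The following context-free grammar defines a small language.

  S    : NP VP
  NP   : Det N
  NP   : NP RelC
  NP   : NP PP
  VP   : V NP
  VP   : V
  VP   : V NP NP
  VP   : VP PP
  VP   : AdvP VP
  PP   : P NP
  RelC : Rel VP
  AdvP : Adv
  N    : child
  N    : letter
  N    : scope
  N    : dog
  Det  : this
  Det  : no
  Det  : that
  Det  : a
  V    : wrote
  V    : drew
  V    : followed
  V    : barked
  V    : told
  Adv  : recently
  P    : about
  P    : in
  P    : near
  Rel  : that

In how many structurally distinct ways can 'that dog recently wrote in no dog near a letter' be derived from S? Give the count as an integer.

Two of the 5 distinct bracketings:
[S [NP [Det that] [N dog]] [VP [VP [AdvP [Adv recently]] [VP [V wrote]]] [PP [P in] [NP [NP [Det no] [N dog]] [PP [P near] [NP [Det a] [N letter]]]]]]]
[S [NP [Det that] [N dog]] [VP [VP [VP [AdvP [Adv recently]] [VP [V wrote]]] [PP [P in] [NP [Det no] [N dog]]]] [PP [P near] [NP [Det a] [N letter]]]]]
The difference turns on whether NP → NP PP is used at the relevant span, versus an alternative expansion of NP.

5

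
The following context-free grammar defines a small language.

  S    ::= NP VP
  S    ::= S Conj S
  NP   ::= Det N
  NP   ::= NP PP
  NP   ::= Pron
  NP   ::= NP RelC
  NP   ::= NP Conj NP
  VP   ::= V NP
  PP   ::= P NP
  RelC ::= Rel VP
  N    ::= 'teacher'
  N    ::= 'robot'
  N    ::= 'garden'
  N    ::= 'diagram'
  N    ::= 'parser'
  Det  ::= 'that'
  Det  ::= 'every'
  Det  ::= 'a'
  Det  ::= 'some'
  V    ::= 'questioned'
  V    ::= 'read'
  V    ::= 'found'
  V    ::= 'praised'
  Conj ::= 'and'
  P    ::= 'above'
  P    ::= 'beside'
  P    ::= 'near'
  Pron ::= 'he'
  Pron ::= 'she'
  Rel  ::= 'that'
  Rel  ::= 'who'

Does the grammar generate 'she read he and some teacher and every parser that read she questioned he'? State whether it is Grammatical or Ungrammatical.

[S [S [NP [Pron she]] [VP [V read] [NP [Pron he]]]] [Conj and] [S [NP [NP [NP [Det some] [N teacher]] [Conj and] [NP [Det every] [N parser]]] [RelC [Rel that] [VP [V read] [NP [Pron she]]]]] [VP [V questioned] [NP [Pron he]]]]]
The bracketing above is licensed at every node by one of the given productions, with S at the root.

Grammatical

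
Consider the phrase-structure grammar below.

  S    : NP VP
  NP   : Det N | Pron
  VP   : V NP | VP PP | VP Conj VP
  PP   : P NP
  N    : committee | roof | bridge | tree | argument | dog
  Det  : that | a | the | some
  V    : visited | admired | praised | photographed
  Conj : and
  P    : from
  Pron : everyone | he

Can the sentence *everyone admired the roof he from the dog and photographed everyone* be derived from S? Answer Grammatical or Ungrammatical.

An N word can never sit immediately before a Pron word in any string this grammar generates, so the substring 'roof he' rules out a derivation.

Ungrammatical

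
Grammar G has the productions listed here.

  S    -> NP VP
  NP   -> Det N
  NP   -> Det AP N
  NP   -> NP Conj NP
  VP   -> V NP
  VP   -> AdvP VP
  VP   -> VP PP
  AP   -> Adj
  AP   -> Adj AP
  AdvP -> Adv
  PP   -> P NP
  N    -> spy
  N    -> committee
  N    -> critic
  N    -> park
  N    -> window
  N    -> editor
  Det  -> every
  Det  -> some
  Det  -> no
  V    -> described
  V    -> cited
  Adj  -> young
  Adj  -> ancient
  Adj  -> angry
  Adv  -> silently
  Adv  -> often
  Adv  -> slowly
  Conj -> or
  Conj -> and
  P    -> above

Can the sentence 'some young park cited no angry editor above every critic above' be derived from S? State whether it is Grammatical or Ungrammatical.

For S → NP VP, the only prefix that parses as NP is 'some young park', but the remainder 'cited no angry editor above every critic above' is not a VP under these rules.

Ungrammatical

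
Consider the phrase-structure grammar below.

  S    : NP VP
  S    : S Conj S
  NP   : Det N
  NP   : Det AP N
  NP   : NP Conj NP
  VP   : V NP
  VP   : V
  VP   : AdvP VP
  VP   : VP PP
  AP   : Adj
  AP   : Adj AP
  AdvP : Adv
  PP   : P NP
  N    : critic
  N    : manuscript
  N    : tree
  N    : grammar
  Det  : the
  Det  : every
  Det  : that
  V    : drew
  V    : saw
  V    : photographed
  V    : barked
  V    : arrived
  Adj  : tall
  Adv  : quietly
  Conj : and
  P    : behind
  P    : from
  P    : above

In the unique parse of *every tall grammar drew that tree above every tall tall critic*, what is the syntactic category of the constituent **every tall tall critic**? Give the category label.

S
  NP
    Det: every
    AP
      Adj: tall
    N: grammar
  VP
    VP
      V: drew
      NP
        Det: that
        N: tree
    PP
      P: above
      NP
        Det: every
        AP
          Adj: tall
          AP
            Adj: tall
        N: critic
The span 'every tall tall critic' is the NP node built by NP → Det AP N.

NP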